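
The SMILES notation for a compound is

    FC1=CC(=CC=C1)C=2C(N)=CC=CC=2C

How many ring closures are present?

In SMILES, each pair of matching ring-closure digits denotes one ring-closing bond; the number of such bonds equals the number of independent rings.
Ring-closure bonds here: 2.

2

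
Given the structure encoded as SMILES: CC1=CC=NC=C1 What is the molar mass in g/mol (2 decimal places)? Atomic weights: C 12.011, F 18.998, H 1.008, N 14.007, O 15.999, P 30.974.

First, the molecular formula is C6H7N (counting implicit H from valence).
  C: 6 × 12.011 = 72.066
  H: 7 × 1.008 = 7.056
  N: 1 × 14.007 = 14.007
Sum: 6×12.011 + 7×1.008 + 1×14.007 = 93.129 → 93.13 g/mol.

93.13 g/mol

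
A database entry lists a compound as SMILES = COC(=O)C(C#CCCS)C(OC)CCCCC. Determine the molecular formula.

C14H24O3S

Walk through each heavy atom and fill implicit hydrogens from standard valence (C 4, N 3, O 2, S 2, halogen 1):
  atom 1: C, bond orders sum to 1 (valence 4) → 3 H
  atom 2: O, bond orders sum to 2 (valence 2) → 0 H
  atom 3: C, bond orders sum to 4 (valence 4) → 0 H
  atom 4: O, bond orders sum to 2 (valence 2) → 0 H
  atom 5: C, bond orders sum to 3 (valence 4) → 1 H
  atom 6: C, bond orders sum to 4 (valence 4) → 0 H
  atom 7: C, bond orders sum to 4 (valence 4) → 0 H
  atom 8: C, bond orders sum to 2 (valence 4) → 2 H
  atom 9: C, bond orders sum to 2 (valence 4) → 2 H
  atom 10: S, bond orders sum to 1 (valence 2) → 1 H
  atom 11: C, bond orders sum to 3 (valence 4) → 1 H
  atom 12: O, bond orders sum to 2 (valence 2) → 0 H
  atom 13: C, bond orders sum to 1 (valence 4) → 3 H
  atom 14: C, bond orders sum to 2 (valence 4) → 2 H
  atom 15: C, bond orders sum to 2 (valence 4) → 2 H
  atom 16: C, bond orders sum to 2 (valence 4) → 2 H
  atom 17: C, bond orders sum to 2 (valence 4) → 2 H
  atom 18: C, bond orders sum to 1 (valence 4) → 3 H
Totals → C:14, H:24, O:3, S:1.
In Hill order: C14H24O3S.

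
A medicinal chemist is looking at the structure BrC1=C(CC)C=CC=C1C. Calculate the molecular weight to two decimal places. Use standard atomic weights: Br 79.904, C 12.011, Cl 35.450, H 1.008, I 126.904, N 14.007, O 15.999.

First, the molecular formula is C9H11Br (counting implicit H from valence).
  Br: 1 × 79.904 = 79.904
  C: 9 × 12.011 = 108.099
  H: 11 × 1.008 = 11.088
Sum: 1×79.904 + 9×12.011 + 11×1.008 = 199.091 → 199.09 g/mol.

199.09 g/mol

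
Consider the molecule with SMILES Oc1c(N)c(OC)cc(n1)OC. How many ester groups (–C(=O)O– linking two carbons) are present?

Scan the SMILES for the ester motif — none present.
Groups that are present: 2 ether, 1 hydroxyl, 1 primary amine.

0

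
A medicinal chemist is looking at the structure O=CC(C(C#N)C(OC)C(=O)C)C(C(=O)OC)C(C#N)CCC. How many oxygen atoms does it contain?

5

Scan the SMILES for O atoms (remember two-letter symbols like Cl and Br are single atoms).
Oxygen count: 5.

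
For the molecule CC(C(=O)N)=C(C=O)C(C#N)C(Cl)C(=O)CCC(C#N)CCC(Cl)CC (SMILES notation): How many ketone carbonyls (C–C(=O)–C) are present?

1

The ketone motif appears at heavy-atom position 14 in the SMILES.
Other groups present: 1 aldehyde, 1 alkene, 1 amide, 2 nitrile.
Ketone count: 1.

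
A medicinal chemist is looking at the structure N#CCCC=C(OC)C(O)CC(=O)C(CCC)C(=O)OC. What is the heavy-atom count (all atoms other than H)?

21

Every atom symbol written in the SMILES (organic subset) is one heavy atom; implicit H are not written.
Heavy atoms by element → C:15, N:1, O:5.
Total: 21.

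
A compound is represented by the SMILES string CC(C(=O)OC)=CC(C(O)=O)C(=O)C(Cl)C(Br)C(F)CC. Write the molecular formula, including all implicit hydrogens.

Walk through each heavy atom and fill implicit hydrogens from standard valence (C 4, N 3, O 2, S 2, halogen 1):
  atom 1: C, bond orders sum to 1 (valence 4) → 3 H
  atom 2: C, bond orders sum to 4 (valence 4) → 0 H
  atom 3: C, bond orders sum to 4 (valence 4) → 0 H
  atom 4: O, bond orders sum to 2 (valence 2) → 0 H
  atom 5: O, bond orders sum to 2 (valence 2) → 0 H
  atom 6: C, bond orders sum to 1 (valence 4) → 3 H
  atom 7: C, bond orders sum to 3 (valence 4) → 1 H
  atom 8: C, bond orders sum to 3 (valence 4) → 1 H
  atom 9: C, bond orders sum to 4 (valence 4) → 0 H
  atom 10: O, bond orders sum to 1 (valence 2) → 1 H
  atom 11: O, bond orders sum to 2 (valence 2) → 0 H
  atom 12: C, bond orders sum to 4 (valence 4) → 0 H
  atom 13: O, bond orders sum to 2 (valence 2) → 0 H
  atom 14: C, bond orders sum to 3 (valence 4) → 1 H
  atom 15: Cl (halogen, monovalent) → 0 H
  atom 16: C, bond orders sum to 3 (valence 4) → 1 H
  atom 17: Br (halogen, monovalent) → 0 H
  atom 18: C, bond orders sum to 3 (valence 4) → 1 H
  atom 19: F (halogen, monovalent) → 0 H
  atom 20: C, bond orders sum to 2 (valence 4) → 2 H
  atom 21: C, bond orders sum to 1 (valence 4) → 3 H
Totals → C:13, H:17, Br:1, Cl:1, F:1, O:5.

C13H17BrClFO5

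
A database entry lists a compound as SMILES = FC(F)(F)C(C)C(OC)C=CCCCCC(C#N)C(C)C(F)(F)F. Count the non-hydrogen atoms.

24

Every atom symbol written in the SMILES (organic subset) is one heavy atom; implicit H are not written.
Heavy atoms by element → C:16, F:6, N:1, O:1.
Total: 24.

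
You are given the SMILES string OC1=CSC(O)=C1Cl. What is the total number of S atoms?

Scan the SMILES for S atoms (remember two-letter symbols like Cl and Br are single atoms).
Sulfur count: 1.

1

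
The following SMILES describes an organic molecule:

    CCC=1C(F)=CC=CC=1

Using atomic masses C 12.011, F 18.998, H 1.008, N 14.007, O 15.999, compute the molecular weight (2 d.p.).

124.16 g/mol

First, the molecular formula is C8H9F (counting implicit H from valence).
  C: 8 × 12.011 = 96.088
  F: 1 × 18.998 = 18.998
  H: 9 × 1.008 = 9.072
Sum: 8×12.011 + 1×18.998 + 9×1.008 = 124.158 → 124.16 g/mol.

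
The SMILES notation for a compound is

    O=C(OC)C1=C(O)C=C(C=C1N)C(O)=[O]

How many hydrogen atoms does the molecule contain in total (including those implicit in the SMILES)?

9

Walk through each heavy atom and fill implicit hydrogens from standard valence (C 4, N 3, O 2, S 2, halogen 1):
  atom 1: O, bond orders sum to 2 (valence 2) → 0 H
  atom 2: C, bond orders sum to 4 (valence 4) → 0 H
  atom 3: O, bond orders sum to 2 (valence 2) → 0 H
  atom 4: C, bond orders sum to 1 (valence 4) → 3 H
  atom 5: C, bond orders sum to 4 (valence 4) → 0 H
  atom 6: C, bond orders sum to 4 (valence 4) → 0 H
  atom 7: O, bond orders sum to 1 (valence 2) → 1 H
  atom 8: C, bond orders sum to 3 (valence 4) → 1 H
  atom 9: C, bond orders sum to 4 (valence 4) → 0 H
  atom 10: C, bond orders sum to 3 (valence 4) → 1 H
  atom 11: C, bond orders sum to 4 (valence 4) → 0 H
  atom 12: N, bond orders sum to 1 (valence 3) → 2 H
  atom 13: C, bond orders sum to 4 (valence 4) → 0 H
  atom 14: O, bond orders sum to 1 (valence 2) → 1 H
  atom 15: O with explicit H count 0
Total hydrogens: 9.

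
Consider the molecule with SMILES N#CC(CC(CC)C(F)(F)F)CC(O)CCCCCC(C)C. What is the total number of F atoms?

3

Scan the SMILES for F atoms (remember two-letter symbols like Cl and Br are single atoms).
Fluorine count: 3.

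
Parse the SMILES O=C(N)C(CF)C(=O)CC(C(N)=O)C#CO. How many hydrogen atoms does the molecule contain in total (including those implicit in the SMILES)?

11

Walk through each heavy atom and fill implicit hydrogens from standard valence (C 4, N 3, O 2, S 2, halogen 1):
  atom 1: O, bond orders sum to 2 (valence 2) → 0 H
  atom 2: C, bond orders sum to 4 (valence 4) → 0 H
  atom 3: N, bond orders sum to 1 (valence 3) → 2 H
  atom 4: C, bond orders sum to 3 (valence 4) → 1 H
  atom 5: C, bond orders sum to 2 (valence 4) → 2 H
  atom 6: F (halogen, monovalent) → 0 H
  atom 7: C, bond orders sum to 4 (valence 4) → 0 H
  atom 8: O, bond orders sum to 2 (valence 2) → 0 H
  atom 9: C, bond orders sum to 2 (valence 4) → 2 H
  atom 10: C, bond orders sum to 3 (valence 4) → 1 H
  atom 11: C, bond orders sum to 4 (valence 4) → 0 H
  atom 12: N, bond orders sum to 1 (valence 3) → 2 H
  atom 13: O, bond orders sum to 2 (valence 2) → 0 H
  atom 14: C, bond orders sum to 4 (valence 4) → 0 H
  atom 15: C, bond orders sum to 4 (valence 4) → 0 H
  atom 16: O, bond orders sum to 1 (valence 2) → 1 H
Total hydrogens: 11.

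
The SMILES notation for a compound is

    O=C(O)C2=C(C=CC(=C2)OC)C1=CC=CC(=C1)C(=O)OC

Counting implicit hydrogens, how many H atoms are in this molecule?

Walk through each heavy atom and fill implicit hydrogens from standard valence (C 4, N 3, O 2, S 2, halogen 1):
  atom 1: O, bond orders sum to 2 (valence 2) → 0 H
  atom 2: C, bond orders sum to 4 (valence 4) → 0 H
  atom 3: O, bond orders sum to 1 (valence 2) → 1 H
  atom 4: C, bond orders sum to 4 (valence 4) → 0 H
  atom 5: C, bond orders sum to 4 (valence 4) → 0 H
  atom 6: C, bond orders sum to 3 (valence 4) → 1 H
  atom 7: C, bond orders sum to 3 (valence 4) → 1 H
  atom 8: C, bond orders sum to 4 (valence 4) → 0 H
  atom 9: C, bond orders sum to 3 (valence 4) → 1 H
  atom 10: O, bond orders sum to 2 (valence 2) → 0 H
  atom 11: C, bond orders sum to 1 (valence 4) → 3 H
  atom 12: C, bond orders sum to 4 (valence 4) → 0 H
  atom 13: C, bond orders sum to 3 (valence 4) → 1 H
  atom 14: C, bond orders sum to 3 (valence 4) → 1 H
  atom 15: C, bond orders sum to 3 (valence 4) → 1 H
  atom 16: C, bond orders sum to 4 (valence 4) → 0 H
  atom 17: C, bond orders sum to 3 (valence 4) → 1 H
  atom 18: C, bond orders sum to 4 (valence 4) → 0 H
  atom 19: O, bond orders sum to 2 (valence 2) → 0 H
  atom 20: O, bond orders sum to 2 (valence 2) → 0 H
  atom 21: C, bond orders sum to 1 (valence 4) → 3 H
Total hydrogens: 14.

14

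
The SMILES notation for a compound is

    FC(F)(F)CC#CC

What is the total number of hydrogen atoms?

5

Walk through each heavy atom and fill implicit hydrogens from standard valence (C 4, N 3, O 2, S 2, halogen 1):
  atom 1: F (halogen, monovalent) → 0 H
  atom 2: C, bond orders sum to 4 (valence 4) → 0 H
  atom 3: F (halogen, monovalent) → 0 H
  atom 4: F (halogen, monovalent) → 0 H
  atom 5: C, bond orders sum to 2 (valence 4) → 2 H
  atom 6: C, bond orders sum to 4 (valence 4) → 0 H
  atom 7: C, bond orders sum to 4 (valence 4) → 0 H
  atom 8: C, bond orders sum to 1 (valence 4) → 3 H
Total hydrogens: 5.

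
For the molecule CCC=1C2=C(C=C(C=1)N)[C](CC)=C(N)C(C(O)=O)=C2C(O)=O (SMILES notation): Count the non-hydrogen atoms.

Every atom symbol written in the SMILES (organic subset) is one heavy atom; implicit H are not written.
Heavy atoms by element → C:16, N:2, O:4.
Total: 22.

22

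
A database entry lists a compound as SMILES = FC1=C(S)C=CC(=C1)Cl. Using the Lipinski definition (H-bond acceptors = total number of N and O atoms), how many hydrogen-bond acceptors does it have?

N atoms: 0; O atoms: 0.
Lipinski HBA = 0 + 0 = 0.

0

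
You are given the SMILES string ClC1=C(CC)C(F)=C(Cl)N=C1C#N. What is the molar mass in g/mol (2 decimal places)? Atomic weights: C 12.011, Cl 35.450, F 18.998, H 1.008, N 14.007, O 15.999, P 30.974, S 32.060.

219.04 g/mol

First, the molecular formula is C8H5Cl2FN2 (counting implicit H from valence).
  C: 8 × 12.011 = 96.088
  Cl: 2 × 35.450 = 70.900
  F: 1 × 18.998 = 18.998
  H: 5 × 1.008 = 5.040
  N: 2 × 14.007 = 28.014
Sum: 8×12.011 + 2×35.450 + 1×18.998 + 5×1.008 + 2×14.007 = 219.040 → 219.04 g/mol.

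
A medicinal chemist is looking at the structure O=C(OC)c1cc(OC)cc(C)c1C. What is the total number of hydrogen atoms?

14

Walk through each heavy atom and fill implicit hydrogens from standard valence (C 4, N 3, O 2, S 2, halogen 1); for lowercase aromatic atoms, an aromatic c carries 1 H when it has two neighbours and 0 H with three, and aromatic n carries 0 H:
  atom 1: O, bond orders sum to 2 (valence 2) → 0 H
  atom 2: C, bond orders sum to 4 (valence 4) → 0 H
  atom 3: O, bond orders sum to 2 (valence 2) → 0 H
  atom 4: C, bond orders sum to 1 (valence 4) → 3 H
  atom 5: aromatic c, 3 neighbours → 0 H
  atom 6: aromatic c, 2 neighbours → 1 H
  atom 7: aromatic c, 3 neighbours → 0 H
  atom 8: O, bond orders sum to 2 (valence 2) → 0 H
  atom 9: C, bond orders sum to 1 (valence 4) → 3 H
  atom 10: aromatic c, 2 neighbours → 1 H
  atom 11: aromatic c, 3 neighbours → 0 H
  atom 12: C, bond orders sum to 1 (valence 4) → 3 H
  atom 13: aromatic c, 3 neighbours → 0 H
  atom 14: C, bond orders sum to 1 (valence 4) → 3 H
Total hydrogens: 14.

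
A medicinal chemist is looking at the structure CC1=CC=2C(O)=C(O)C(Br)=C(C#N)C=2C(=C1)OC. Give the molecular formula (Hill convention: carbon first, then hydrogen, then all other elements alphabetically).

C13H10BrNO3

Walk through each heavy atom and fill implicit hydrogens from standard valence (C 4, N 3, O 2, S 2, halogen 1):
  atom 1: C, bond orders sum to 1 (valence 4) → 3 H
  atom 2: C, bond orders sum to 4 (valence 4) → 0 H
  atom 3: C, bond orders sum to 3 (valence 4) → 1 H
  atom 4: C, bond orders sum to 4 (valence 4) → 0 H
  atom 5: C, bond orders sum to 4 (valence 4) → 0 H
  atom 6: O, bond orders sum to 1 (valence 2) → 1 H
  atom 7: C, bond orders sum to 4 (valence 4) → 0 H
  atom 8: O, bond orders sum to 1 (valence 2) → 1 H
  atom 9: C, bond orders sum to 4 (valence 4) → 0 H
  atom 10: Br (halogen, monovalent) → 0 H
  atom 11: C, bond orders sum to 4 (valence 4) → 0 H
  atom 12: C, bond orders sum to 4 (valence 4) → 0 H
  atom 13: N, bond orders sum to 3 (valence 3) → 0 H
  atom 14: C, bond orders sum to 4 (valence 4) → 0 H
  atom 15: C, bond orders sum to 4 (valence 4) → 0 H
  atom 16: C, bond orders sum to 3 (valence 4) → 1 H
  atom 17: O, bond orders sum to 2 (valence 2) → 0 H
  atom 18: C, bond orders sum to 1 (valence 4) → 3 H
Totals → C:13, H:10, Br:1, N:1, O:3.
In Hill order: C13H10BrNO3.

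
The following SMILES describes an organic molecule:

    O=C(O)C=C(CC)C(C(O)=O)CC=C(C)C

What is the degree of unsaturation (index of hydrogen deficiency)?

4

Molecular formula: C12H18O4.
DoU = (2C + 2 + N − H − X) / 2, where X is the halogen count and O/S are ignored.
    = (2·12 + 2 + 0 − 18 − 0) / 2 = 8 / 2 = 4.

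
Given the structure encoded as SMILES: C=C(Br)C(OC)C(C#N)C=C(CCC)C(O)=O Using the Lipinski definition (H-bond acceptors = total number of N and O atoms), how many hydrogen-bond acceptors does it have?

N atoms: 1; O atoms: 3.
Lipinski HBA = 1 + 3 = 4.

4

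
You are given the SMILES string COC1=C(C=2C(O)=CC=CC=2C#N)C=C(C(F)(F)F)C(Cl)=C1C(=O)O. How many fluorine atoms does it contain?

Scan the SMILES for F atoms (remember two-letter symbols like Cl and Br are single atoms).
Fluorine count: 3.

3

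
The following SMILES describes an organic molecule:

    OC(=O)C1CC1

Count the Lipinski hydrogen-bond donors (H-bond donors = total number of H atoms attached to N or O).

1

Donors: find every N or O and count the H atoms it carries.
  atom 1 (O): bond orders sum to 1 → 1 H
  atom 3 (O): bond orders sum to 2 → 0 H
Lipinski HBD = 1.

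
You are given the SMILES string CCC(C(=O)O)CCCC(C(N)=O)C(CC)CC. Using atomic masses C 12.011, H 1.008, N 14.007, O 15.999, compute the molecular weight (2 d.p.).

257.37 g/mol

First, the molecular formula is C14H27NO3 (counting implicit H from valence).
  C: 14 × 12.011 = 168.154
  H: 27 × 1.008 = 27.216
  N: 1 × 14.007 = 14.007
  O: 3 × 15.999 = 47.997
Sum: 14×12.011 + 27×1.008 + 1×14.007 + 3×15.999 = 257.374 → 257.37 g/mol.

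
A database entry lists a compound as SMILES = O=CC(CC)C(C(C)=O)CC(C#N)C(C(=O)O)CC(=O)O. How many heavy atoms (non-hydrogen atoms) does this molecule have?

Every atom symbol written in the SMILES (organic subset) is one heavy atom; implicit H are not written.
Heavy atoms by element → C:14, N:1, O:6.
Total: 21.

21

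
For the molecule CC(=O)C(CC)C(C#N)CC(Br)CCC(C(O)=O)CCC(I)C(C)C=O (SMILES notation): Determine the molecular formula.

Walk through each heavy atom and fill implicit hydrogens from standard valence (C 4, N 3, O 2, S 2, halogen 1):
  atom 1: C, bond orders sum to 1 (valence 4) → 3 H
  atom 2: C, bond orders sum to 4 (valence 4) → 0 H
  atom 3: O, bond orders sum to 2 (valence 2) → 0 H
  atom 4: C, bond orders sum to 3 (valence 4) → 1 H
  atom 5: C, bond orders sum to 2 (valence 4) → 2 H
  atom 6: C, bond orders sum to 1 (valence 4) → 3 H
  atom 7: C, bond orders sum to 3 (valence 4) → 1 H
  atom 8: C, bond orders sum to 4 (valence 4) → 0 H
  atom 9: N, bond orders sum to 3 (valence 3) → 0 H
  atom 10: C, bond orders sum to 2 (valence 4) → 2 H
  atom 11: C, bond orders sum to 3 (valence 4) → 1 H
  atom 12: Br (halogen, monovalent) → 0 H
  atom 13: C, bond orders sum to 2 (valence 4) → 2 H
  atom 14: C, bond orders sum to 2 (valence 4) → 2 H
  atom 15: C, bond orders sum to 3 (valence 4) → 1 H
  atom 16: C, bond orders sum to 4 (valence 4) → 0 H
  atom 17: O, bond orders sum to 1 (valence 2) → 1 H
  atom 18: O, bond orders sum to 2 (valence 2) → 0 H
  atom 19: C, bond orders sum to 2 (valence 4) → 2 H
  atom 20: C, bond orders sum to 2 (valence 4) → 2 H
  atom 21: C, bond orders sum to 3 (valence 4) → 1 H
  atom 22: I (halogen, monovalent) → 0 H
  atom 23: C, bond orders sum to 3 (valence 4) → 1 H
  atom 24: C, bond orders sum to 1 (valence 4) → 3 H
  atom 25: C, bond orders sum to 3 (valence 4) → 1 H
  atom 26: O, bond orders sum to 2 (valence 2) → 0 H
Totals → C:19, H:29, Br:1, I:1, N:1, O:4.
In Hill order: C19H29BrINO4.

C19H29BrINO4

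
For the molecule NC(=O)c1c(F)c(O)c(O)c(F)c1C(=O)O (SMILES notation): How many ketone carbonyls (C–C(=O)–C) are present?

0

Scan the SMILES for the ketone motif — none present.
Groups that are present: 1 amide, 1 carboxylic acid, 2 hydroxyl.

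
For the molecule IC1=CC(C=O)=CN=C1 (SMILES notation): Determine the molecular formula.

C6H4INO

Walk through each heavy atom and fill implicit hydrogens from standard valence (C 4, N 3, O 2, S 2, halogen 1):
  atom 1: I (halogen, monovalent) → 0 H
  atom 2: C, bond orders sum to 4 (valence 4) → 0 H
  atom 3: C, bond orders sum to 3 (valence 4) → 1 H
  atom 4: C, bond orders sum to 4 (valence 4) → 0 H
  atom 5: C, bond orders sum to 3 (valence 4) → 1 H
  atom 6: O, bond orders sum to 2 (valence 2) → 0 H
  atom 7: C, bond orders sum to 3 (valence 4) → 1 H
  atom 8: N, bond orders sum to 3 (valence 3) → 0 H
  atom 9: C, bond orders sum to 3 (valence 4) → 1 H
Totals → C:6, H:4, I:1, N:1, O:1.
In Hill order: C6H4INO.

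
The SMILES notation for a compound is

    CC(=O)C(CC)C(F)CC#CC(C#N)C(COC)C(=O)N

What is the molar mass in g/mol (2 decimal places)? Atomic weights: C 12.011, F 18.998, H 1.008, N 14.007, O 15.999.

First, the molecular formula is C15H21FN2O3 (counting implicit H from valence).
  C: 15 × 12.011 = 180.165
  F: 1 × 18.998 = 18.998
  H: 21 × 1.008 = 21.168
  N: 2 × 14.007 = 28.014
  O: 3 × 15.999 = 47.997
Sum: 15×12.011 + 1×18.998 + 21×1.008 + 2×14.007 + 3×15.999 = 296.342 → 296.34 g/mol.

296.34 g/mol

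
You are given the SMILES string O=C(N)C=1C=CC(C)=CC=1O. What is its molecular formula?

C8H9NO2

Walk through each heavy atom and fill implicit hydrogens from standard valence (C 4, N 3, O 2, S 2, halogen 1):
  atom 1: O, bond orders sum to 2 (valence 2) → 0 H
  atom 2: C, bond orders sum to 4 (valence 4) → 0 H
  atom 3: N, bond orders sum to 1 (valence 3) → 2 H
  atom 4: C, bond orders sum to 4 (valence 4) → 0 H
  atom 5: C, bond orders sum to 3 (valence 4) → 1 H
  atom 6: C, bond orders sum to 3 (valence 4) → 1 H
  atom 7: C, bond orders sum to 4 (valence 4) → 0 H
  atom 8: C, bond orders sum to 1 (valence 4) → 3 H
  atom 9: C, bond orders sum to 3 (valence 4) → 1 H
  atom 10: C, bond orders sum to 4 (valence 4) → 0 H
  atom 11: O, bond orders sum to 1 (valence 2) → 1 H
Totals → C:8, H:9, N:1, O:2.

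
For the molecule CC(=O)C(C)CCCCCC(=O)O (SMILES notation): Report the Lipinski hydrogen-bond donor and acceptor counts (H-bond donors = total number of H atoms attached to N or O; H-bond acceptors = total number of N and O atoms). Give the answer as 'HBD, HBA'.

1, 3

Donors: find every N or O and count the H atoms it carries.
  atom 3 (O): bond orders sum to 2 → 0 H
  atom 12 (O): bond orders sum to 2 → 0 H
  atom 13 (O): bond orders sum to 1 → 1 H
Lipinski HBD = 1.
Acceptors: N atoms = 0, O atoms = 3 → HBA = 3.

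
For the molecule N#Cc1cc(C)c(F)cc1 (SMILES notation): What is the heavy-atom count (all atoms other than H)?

10

Every atom symbol written in the SMILES (organic subset) is one heavy atom; implicit H are not written.
Heavy atoms by element → C:8, F:1, N:1.
Total: 10.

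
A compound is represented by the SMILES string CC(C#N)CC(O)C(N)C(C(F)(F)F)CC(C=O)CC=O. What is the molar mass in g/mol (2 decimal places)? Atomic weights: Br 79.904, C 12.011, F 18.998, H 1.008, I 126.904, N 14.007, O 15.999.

308.30 g/mol

First, the molecular formula is C13H19F3N2O3 (counting implicit H from valence).
  C: 13 × 12.011 = 156.143
  F: 3 × 18.998 = 56.994
  H: 19 × 1.008 = 19.152
  N: 2 × 14.007 = 28.014
  O: 3 × 15.999 = 47.997
Sum: 13×12.011 + 3×18.998 + 19×1.008 + 2×14.007 + 3×15.999 = 308.300 → 308.30 g/mol.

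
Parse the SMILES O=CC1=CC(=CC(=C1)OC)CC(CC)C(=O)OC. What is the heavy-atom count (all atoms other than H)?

Every atom symbol written in the SMILES (organic subset) is one heavy atom; implicit H are not written.
Heavy atoms by element → C:14, O:4.
Total: 18.

18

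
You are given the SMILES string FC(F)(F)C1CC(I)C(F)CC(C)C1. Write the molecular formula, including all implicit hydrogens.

C9H13F4I

Walk through each heavy atom and fill implicit hydrogens from standard valence (C 4, N 3, O 2, S 2, halogen 1):
  atom 1: F (halogen, monovalent) → 0 H
  atom 2: C, bond orders sum to 4 (valence 4) → 0 H
  atom 3: F (halogen, monovalent) → 0 H
  atom 4: F (halogen, monovalent) → 0 H
  atom 5: C, bond orders sum to 3 (valence 4) → 1 H
  atom 6: C, bond orders sum to 2 (valence 4) → 2 H
  atom 7: C, bond orders sum to 3 (valence 4) → 1 H
  atom 8: I (halogen, monovalent) → 0 H
  atom 9: C, bond orders sum to 3 (valence 4) → 1 H
  atom 10: F (halogen, monovalent) → 0 H
  atom 11: C, bond orders sum to 2 (valence 4) → 2 H
  atom 12: C, bond orders sum to 3 (valence 4) → 1 H
  atom 13: C, bond orders sum to 1 (valence 4) → 3 H
  atom 14: C, bond orders sum to 2 (valence 4) → 2 H
Totals → C:9, H:13, F:4, I:1.
In Hill order: C9H13F4I.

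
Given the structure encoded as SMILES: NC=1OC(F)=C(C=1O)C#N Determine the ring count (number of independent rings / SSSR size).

1

In SMILES, each pair of matching ring-closure digits denotes one ring-closing bond; the number of such bonds equals the number of independent rings.
Ring-closure bonds here: 1.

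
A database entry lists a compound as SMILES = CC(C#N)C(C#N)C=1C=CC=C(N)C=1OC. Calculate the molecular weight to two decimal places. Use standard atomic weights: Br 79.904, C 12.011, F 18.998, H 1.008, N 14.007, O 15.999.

First, the molecular formula is C12H13N3O (counting implicit H from valence).
  C: 12 × 12.011 = 144.132
  H: 13 × 1.008 = 13.104
  N: 3 × 14.007 = 42.021
  O: 1 × 15.999 = 15.999
Sum: 12×12.011 + 13×1.008 + 3×14.007 + 1×15.999 = 215.256 → 215.26 g/mol.

215.26 g/mol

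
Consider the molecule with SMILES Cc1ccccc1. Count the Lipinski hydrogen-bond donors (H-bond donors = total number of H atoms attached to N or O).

0

Donors: find every N or O and count the H atoms it carries.
  (no N or O atoms present)
Lipinski HBD = 0.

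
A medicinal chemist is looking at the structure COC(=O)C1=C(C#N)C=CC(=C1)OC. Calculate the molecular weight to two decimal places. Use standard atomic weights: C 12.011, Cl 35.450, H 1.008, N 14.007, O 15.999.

First, the molecular formula is C10H9NO3 (counting implicit H from valence).
  C: 10 × 12.011 = 120.110
  H: 9 × 1.008 = 9.072
  N: 1 × 14.007 = 14.007
  O: 3 × 15.999 = 47.997
Sum: 10×12.011 + 9×1.008 + 1×14.007 + 3×15.999 = 191.186 → 191.19 g/mol.

191.19 g/mol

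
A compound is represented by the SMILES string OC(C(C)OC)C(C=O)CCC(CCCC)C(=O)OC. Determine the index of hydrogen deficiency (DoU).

2

Degree of unsaturation = (number of rings) + (number of π bonds).
Ring closures in the SMILES: 0.
π bonds: 2 double bonds (each 1 DoU) → 2 DoU from unsaturation.
Total DoU = 0 + 2 = 2.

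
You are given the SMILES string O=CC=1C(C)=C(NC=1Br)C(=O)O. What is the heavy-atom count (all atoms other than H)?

12

Every atom symbol written in the SMILES (organic subset) is one heavy atom; implicit H are not written.
Heavy atoms by element → Br:1, C:7, N:1, O:3.
Total: 12.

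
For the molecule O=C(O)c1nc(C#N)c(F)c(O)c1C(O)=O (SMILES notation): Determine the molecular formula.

C8H3FN2O5

Walk through each heavy atom and fill implicit hydrogens from standard valence (C 4, N 3, O 2, S 2, halogen 1); for lowercase aromatic atoms, an aromatic c carries 1 H when it has two neighbours and 0 H with three, and aromatic n carries 0 H:
  atom 1: O, bond orders sum to 2 (valence 2) → 0 H
  atom 2: C, bond orders sum to 4 (valence 4) → 0 H
  atom 3: O, bond orders sum to 1 (valence 2) → 1 H
  atom 4: aromatic c, 3 neighbours → 0 H
  atom 5: aromatic n, 2 neighbours → 0 H
  atom 6: aromatic c, 3 neighbours → 0 H
  atom 7: C, bond orders sum to 4 (valence 4) → 0 H
  atom 8: N, bond orders sum to 3 (valence 3) → 0 H
  atom 9: aromatic c, 3 neighbours → 0 H
  atom 10: F (halogen, monovalent) → 0 H
  atom 11: aromatic c, 3 neighbours → 0 H
  atom 12: O, bond orders sum to 1 (valence 2) → 1 H
  atom 13: aromatic c, 3 neighbours → 0 H
  atom 14: C, bond orders sum to 4 (valence 4) → 0 H
  atom 15: O, bond orders sum to 1 (valence 2) → 1 H
  atom 16: O, bond orders sum to 2 (valence 2) → 0 H
Totals → C:8, H:3, F:1, N:2, O:5.
In Hill order: C8H3FN2O5.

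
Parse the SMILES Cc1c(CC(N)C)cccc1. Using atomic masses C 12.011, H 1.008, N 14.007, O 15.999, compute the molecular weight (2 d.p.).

149.24 g/mol

First, the molecular formula is C10H15N (counting implicit H from valence).
  C: 10 × 12.011 = 120.110
  H: 15 × 1.008 = 15.120
  N: 1 × 14.007 = 14.007
Sum: 10×12.011 + 15×1.008 + 1×14.007 = 149.237 → 149.24 g/mol.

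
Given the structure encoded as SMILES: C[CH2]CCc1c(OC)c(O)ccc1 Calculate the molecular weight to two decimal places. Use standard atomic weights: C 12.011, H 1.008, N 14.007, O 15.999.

First, the molecular formula is C11H16O2 (counting implicit H from valence).
  C: 11 × 12.011 = 132.121
  H: 16 × 1.008 = 16.128
  O: 2 × 15.999 = 31.998
Sum: 11×12.011 + 16×1.008 + 2×15.999 = 180.247 → 180.25 g/mol.

180.25 g/mol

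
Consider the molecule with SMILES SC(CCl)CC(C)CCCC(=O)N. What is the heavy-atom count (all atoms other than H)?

Every atom symbol written in the SMILES (organic subset) is one heavy atom; implicit H are not written.
Heavy atoms by element → C:9, Cl:1, N:1, O:1, S:1.
Total: 13.

13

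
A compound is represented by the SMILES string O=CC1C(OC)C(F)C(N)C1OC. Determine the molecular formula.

C8H14FNO3

Walk through each heavy atom and fill implicit hydrogens from standard valence (C 4, N 3, O 2, S 2, halogen 1):
  atom 1: O, bond orders sum to 2 (valence 2) → 0 H
  atom 2: C, bond orders sum to 3 (valence 4) → 1 H
  atom 3: C, bond orders sum to 3 (valence 4) → 1 H
  atom 4: C, bond orders sum to 3 (valence 4) → 1 H
  atom 5: O, bond orders sum to 2 (valence 2) → 0 H
  atom 6: C, bond orders sum to 1 (valence 4) → 3 H
  atom 7: C, bond orders sum to 3 (valence 4) → 1 H
  atom 8: F (halogen, monovalent) → 0 H
  atom 9: C, bond orders sum to 3 (valence 4) → 1 H
  atom 10: N, bond orders sum to 1 (valence 3) → 2 H
  atom 11: C, bond orders sum to 3 (valence 4) → 1 H
  atom 12: O, bond orders sum to 2 (valence 2) → 0 H
  atom 13: C, bond orders sum to 1 (valence 4) → 3 H
Totals → C:8, H:14, F:1, N:1, O:3.
In Hill order: C8H14FNO3.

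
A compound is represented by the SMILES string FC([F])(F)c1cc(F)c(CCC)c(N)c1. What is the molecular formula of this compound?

Walk through each heavy atom and fill implicit hydrogens from standard valence (C 4, N 3, O 2, S 2, halogen 1); for lowercase aromatic atoms, an aromatic c carries 1 H when it has two neighbours and 0 H with three, and aromatic n carries 0 H:
  atom 1: F (halogen, monovalent) → 0 H
  atom 2: C, bond orders sum to 4 (valence 4) → 0 H
  atom 3: F with explicit H count 0
  atom 4: F (halogen, monovalent) → 0 H
  atom 5: aromatic c, 3 neighbours → 0 H
  atom 6: aromatic c, 2 neighbours → 1 H
  atom 7: aromatic c, 3 neighbours → 0 H
  atom 8: F (halogen, monovalent) → 0 H
  atom 9: aromatic c, 3 neighbours → 0 H
  atom 10: C, bond orders sum to 2 (valence 4) → 2 H
  atom 11: C, bond orders sum to 2 (valence 4) → 2 H
  atom 12: C, bond orders sum to 1 (valence 4) → 3 H
  atom 13: aromatic c, 3 neighbours → 0 H
  atom 14: N, bond orders sum to 1 (valence 3) → 2 H
  atom 15: aromatic c, 2 neighbours → 1 H
Totals → C:10, H:11, F:4, N:1.
In Hill order: C10H11F4N.

C10H11F4N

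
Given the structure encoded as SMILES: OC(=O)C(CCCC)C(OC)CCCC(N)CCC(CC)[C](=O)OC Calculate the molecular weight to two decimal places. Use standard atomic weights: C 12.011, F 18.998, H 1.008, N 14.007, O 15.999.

359.51 g/mol

First, the molecular formula is C19H37NO5 (counting implicit H from valence).
  C: 19 × 12.011 = 228.209
  H: 37 × 1.008 = 37.296
  N: 1 × 14.007 = 14.007
  O: 5 × 15.999 = 79.995
Sum: 19×12.011 + 37×1.008 + 1×14.007 + 5×15.999 = 359.507 → 359.51 g/mol.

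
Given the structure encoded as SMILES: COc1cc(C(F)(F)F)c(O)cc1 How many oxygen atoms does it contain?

2

Scan the SMILES for O atoms (remember two-letter symbols like Cl and Br are single atoms).
Oxygen count: 2.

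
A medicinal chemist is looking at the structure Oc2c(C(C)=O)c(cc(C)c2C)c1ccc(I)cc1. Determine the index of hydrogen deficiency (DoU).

Molecular formula: C16H15IO2.
DoU = (2C + 2 + N − H − X) / 2, where X is the halogen count and O/S are ignored.
    = (2·16 + 2 + 0 − 15 − 1) / 2 = 18 / 2 = 9.

9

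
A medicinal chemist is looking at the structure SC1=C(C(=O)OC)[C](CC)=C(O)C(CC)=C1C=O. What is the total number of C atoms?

13

Count every carbon token in the SMILES (each C, including those in ring-closure positions and inside branches).
Carbon count: 13.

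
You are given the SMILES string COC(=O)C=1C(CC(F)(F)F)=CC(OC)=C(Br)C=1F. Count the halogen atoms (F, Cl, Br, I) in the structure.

Halogen atoms appear at heavy-atom positions 9, 10, 11, 17, 19 (1×Br, 4×F).
Other groups present: 1 ester, 1 ether.
Halogen count: 5.

5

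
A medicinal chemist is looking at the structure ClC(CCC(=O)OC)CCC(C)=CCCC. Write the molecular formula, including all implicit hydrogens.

Walk through each heavy atom and fill implicit hydrogens from standard valence (C 4, N 3, O 2, S 2, halogen 1):
  atom 1: Cl (halogen, monovalent) → 0 H
  atom 2: C, bond orders sum to 3 (valence 4) → 1 H
  atom 3: C, bond orders sum to 2 (valence 4) → 2 H
  atom 4: C, bond orders sum to 2 (valence 4) → 2 H
  atom 5: C, bond orders sum to 4 (valence 4) → 0 H
  atom 6: O, bond orders sum to 2 (valence 2) → 0 H
  atom 7: O, bond orders sum to 2 (valence 2) → 0 H
  atom 8: C, bond orders sum to 1 (valence 4) → 3 H
  atom 9: C, bond orders sum to 2 (valence 4) → 2 H
  atom 10: C, bond orders sum to 2 (valence 4) → 2 H
  atom 11: C, bond orders sum to 4 (valence 4) → 0 H
  atom 12: C, bond orders sum to 1 (valence 4) → 3 H
  atom 13: C, bond orders sum to 3 (valence 4) → 1 H
  atom 14: C, bond orders sum to 2 (valence 4) → 2 H
  atom 15: C, bond orders sum to 2 (valence 4) → 2 H
  atom 16: C, bond orders sum to 1 (valence 4) → 3 H
Totals → C:13, H:23, Cl:1, O:2.

C13H23ClO2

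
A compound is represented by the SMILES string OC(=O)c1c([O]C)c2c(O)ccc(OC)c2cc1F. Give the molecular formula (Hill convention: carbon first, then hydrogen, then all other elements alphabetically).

Walk through each heavy atom and fill implicit hydrogens from standard valence (C 4, N 3, O 2, S 2, halogen 1); for lowercase aromatic atoms, an aromatic c carries 1 H when it has two neighbours and 0 H with three, and aromatic n carries 0 H:
  atom 1: O, bond orders sum to 1 (valence 2) → 1 H
  atom 2: C, bond orders sum to 4 (valence 4) → 0 H
  atom 3: O, bond orders sum to 2 (valence 2) → 0 H
  atom 4: aromatic c, 3 neighbours → 0 H
  atom 5: aromatic c, 3 neighbours → 0 H
  atom 6: O with explicit H count 0
  atom 7: C, bond orders sum to 1 (valence 4) → 3 H
  atom 8: aromatic c, 3 neighbours → 0 H
  atom 9: aromatic c, 3 neighbours → 0 H
  atom 10: O, bond orders sum to 1 (valence 2) → 1 H
  atom 11: aromatic c, 2 neighbours → 1 H
  atom 12: aromatic c, 2 neighbours → 1 H
  atom 13: aromatic c, 3 neighbours → 0 H
  atom 14: O, bond orders sum to 2 (valence 2) → 0 H
  atom 15: C, bond orders sum to 1 (valence 4) → 3 H
  atom 16: aromatic c, 3 neighbours → 0 H
  atom 17: aromatic c, 2 neighbours → 1 H
  atom 18: aromatic c, 3 neighbours → 0 H
  atom 19: F (halogen, monovalent) → 0 H
Totals → C:13, H:11, F:1, O:5.

C13H11FO5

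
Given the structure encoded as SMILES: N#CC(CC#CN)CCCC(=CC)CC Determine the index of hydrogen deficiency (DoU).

5

Molecular formula: C13H20N2.
DoU = (2C + 2 + N − H − X) / 2, where X is the halogen count and O/S are ignored.
    = (2·13 + 2 + 2 − 20 − 0) / 2 = 10 / 2 = 5.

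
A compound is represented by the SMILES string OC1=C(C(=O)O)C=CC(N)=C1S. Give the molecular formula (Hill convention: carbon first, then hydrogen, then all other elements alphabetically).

Walk through each heavy atom and fill implicit hydrogens from standard valence (C 4, N 3, O 2, S 2, halogen 1):
  atom 1: O, bond orders sum to 1 (valence 2) → 1 H
  atom 2: C, bond orders sum to 4 (valence 4) → 0 H
  atom 3: C, bond orders sum to 4 (valence 4) → 0 H
  atom 4: C, bond orders sum to 4 (valence 4) → 0 H
  atom 5: O, bond orders sum to 2 (valence 2) → 0 H
  atom 6: O, bond orders sum to 1 (valence 2) → 1 H
  atom 7: C, bond orders sum to 3 (valence 4) → 1 H
  atom 8: C, bond orders sum to 3 (valence 4) → 1 H
  atom 9: C, bond orders sum to 4 (valence 4) → 0 H
  atom 10: N, bond orders sum to 1 (valence 3) → 2 H
  atom 11: C, bond orders sum to 4 (valence 4) → 0 H
  atom 12: S, bond orders sum to 1 (valence 2) → 1 H
Totals → C:7, H:7, N:1, O:3, S:1.

C7H7NO3S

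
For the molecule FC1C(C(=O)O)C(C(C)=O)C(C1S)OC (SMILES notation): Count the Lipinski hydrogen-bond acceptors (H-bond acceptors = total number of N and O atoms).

4

N atoms: 0; O atoms: 4.
Lipinski HBA = 0 + 4 = 4.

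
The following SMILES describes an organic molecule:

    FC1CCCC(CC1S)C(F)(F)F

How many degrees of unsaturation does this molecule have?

Molecular formula: C8H12F4S.
DoU = (2C + 2 + N − H − X) / 2, where X is the halogen count and O/S are ignored.
    = (2·8 + 2 + 0 − 12 − 4) / 2 = 2 / 2 = 1.

1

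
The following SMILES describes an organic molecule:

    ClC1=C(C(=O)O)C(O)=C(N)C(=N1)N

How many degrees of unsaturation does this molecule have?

Degree of unsaturation = (number of rings) + (number of π bonds).
Ring closures in the SMILES: 1.
π bonds: 4 double bonds (each 1 DoU) → 4 DoU from unsaturation.
Total DoU = 1 + 4 = 5.

5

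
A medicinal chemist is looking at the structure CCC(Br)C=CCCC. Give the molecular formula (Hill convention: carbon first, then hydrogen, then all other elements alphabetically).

C8H15Br

Walk through each heavy atom and fill implicit hydrogens from standard valence (C 4, N 3, O 2, S 2, halogen 1):
  atom 1: C, bond orders sum to 1 (valence 4) → 3 H
  atom 2: C, bond orders sum to 2 (valence 4) → 2 H
  atom 3: C, bond orders sum to 3 (valence 4) → 1 H
  atom 4: Br (halogen, monovalent) → 0 H
  atom 5: C, bond orders sum to 3 (valence 4) → 1 H
  atom 6: C, bond orders sum to 3 (valence 4) → 1 H
  atom 7: C, bond orders sum to 2 (valence 4) → 2 H
  atom 8: C, bond orders sum to 2 (valence 4) → 2 H
  atom 9: C, bond orders sum to 1 (valence 4) → 3 H
Totals → C:8, H:15, Br:1.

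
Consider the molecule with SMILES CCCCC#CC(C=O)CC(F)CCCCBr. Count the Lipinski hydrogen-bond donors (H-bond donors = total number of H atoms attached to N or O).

0

Donors: find every N or O and count the H atoms it carries.
  atom 9 (O): bond orders sum to 2 → 0 H
Lipinski HBD = 0.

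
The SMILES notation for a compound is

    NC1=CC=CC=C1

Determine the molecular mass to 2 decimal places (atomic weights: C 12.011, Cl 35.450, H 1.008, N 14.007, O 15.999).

93.13 g/mol

First, the molecular formula is C6H7N (counting implicit H from valence).
  C: 6 × 12.011 = 72.066
  H: 7 × 1.008 = 7.056
  N: 1 × 14.007 = 14.007
Sum: 6×12.011 + 7×1.008 + 1×14.007 = 93.129 → 93.13 g/mol.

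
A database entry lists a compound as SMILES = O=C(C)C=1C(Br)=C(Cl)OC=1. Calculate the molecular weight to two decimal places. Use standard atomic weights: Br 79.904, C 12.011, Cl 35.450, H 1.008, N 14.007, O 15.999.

First, the molecular formula is C6H4BrClO2 (counting implicit H from valence).
  Br: 1 × 79.904 = 79.904
  C: 6 × 12.011 = 72.066
  Cl: 1 × 35.450 = 35.450
  H: 4 × 1.008 = 4.032
  O: 2 × 15.999 = 31.998
Sum: 1×79.904 + 6×12.011 + 1×35.450 + 4×1.008 + 2×15.999 = 223.450 → 223.45 g/mol.

223.45 g/mol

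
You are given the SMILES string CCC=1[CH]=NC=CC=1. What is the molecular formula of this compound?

Walk through each heavy atom and fill implicit hydrogens from standard valence (C 4, N 3, O 2, S 2, halogen 1):
  atom 1: C, bond orders sum to 1 (valence 4) → 3 H
  atom 2: C, bond orders sum to 2 (valence 4) → 2 H
  atom 3: C, bond orders sum to 4 (valence 4) → 0 H
  atom 4: C with explicit H count 1
  atom 5: N, bond orders sum to 3 (valence 3) → 0 H
  atom 6: C, bond orders sum to 3 (valence 4) → 1 H
  atom 7: C, bond orders sum to 3 (valence 4) → 1 H
  atom 8: C, bond orders sum to 3 (valence 4) → 1 H
Totals → C:7, H:9, N:1.
In Hill order: C7H9N.

C7H9N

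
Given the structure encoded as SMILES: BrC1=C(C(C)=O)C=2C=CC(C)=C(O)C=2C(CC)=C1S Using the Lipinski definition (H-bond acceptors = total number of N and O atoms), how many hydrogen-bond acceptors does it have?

N atoms: 0; O atoms: 2.
Lipinski HBA = 0 + 2 = 2.

2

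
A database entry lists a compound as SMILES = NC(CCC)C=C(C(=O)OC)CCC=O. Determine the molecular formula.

Walk through each heavy atom and fill implicit hydrogens from standard valence (C 4, N 3, O 2, S 2, halogen 1):
  atom 1: N, bond orders sum to 1 (valence 3) → 2 H
  atom 2: C, bond orders sum to 3 (valence 4) → 1 H
  atom 3: C, bond orders sum to 2 (valence 4) → 2 H
  atom 4: C, bond orders sum to 2 (valence 4) → 2 H
  atom 5: C, bond orders sum to 1 (valence 4) → 3 H
  atom 6: C, bond orders sum to 3 (valence 4) → 1 H
  atom 7: C, bond orders sum to 4 (valence 4) → 0 H
  atom 8: C, bond orders sum to 4 (valence 4) → 0 H
  atom 9: O, bond orders sum to 2 (valence 2) → 0 H
  atom 10: O, bond orders sum to 2 (valence 2) → 0 H
  atom 11: C, bond orders sum to 1 (valence 4) → 3 H
  atom 12: C, bond orders sum to 2 (valence 4) → 2 H
  atom 13: C, bond orders sum to 2 (valence 4) → 2 H
  atom 14: C, bond orders sum to 3 (valence 4) → 1 H
  atom 15: O, bond orders sum to 2 (valence 2) → 0 H
Totals → C:11, H:19, N:1, O:3.

C11H19NO3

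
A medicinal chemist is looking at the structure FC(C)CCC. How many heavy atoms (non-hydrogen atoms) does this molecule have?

6

Every atom symbol written in the SMILES (organic subset) is one heavy atom; implicit H are not written.
Heavy atoms by element → C:5, F:1.
Total: 6.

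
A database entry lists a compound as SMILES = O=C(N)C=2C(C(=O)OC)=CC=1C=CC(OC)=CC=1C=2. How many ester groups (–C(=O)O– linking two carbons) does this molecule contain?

1

The ester motif appears at heavy-atom position 6 in the SMILES.
Other groups present: 1 amide, 1 ether.
Ester count: 1.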